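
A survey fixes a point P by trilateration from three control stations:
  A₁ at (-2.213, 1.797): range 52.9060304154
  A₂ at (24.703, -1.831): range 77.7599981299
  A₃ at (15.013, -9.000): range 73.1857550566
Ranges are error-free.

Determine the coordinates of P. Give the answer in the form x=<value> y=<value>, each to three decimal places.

x=-44.564 y=33.505

eq1: (x + 2.213)² + (y − 1.797)² = 52.9060304154²
eq2: (x − 24.703)² + (y + 1.831)² = 77.7599981299²
eq3: (x − 15.013)² + (y + 9.000)² = 73.1857550566²
eq2−eq1, eq2−eq3 (x²,y² cancel):
  -53.832·x + 7.256·y = 2642.105063
  -19.380·x − 14.338·y = 383.261965
det = -53.832·-14.338 − 7.256·-19.380 = 912.464496
x = (2642.105063·-14.338 − 7.256·383.261965) / 912.464496 = -44.564420
y = (-53.832·383.261965 − 2642.105063·-19.380) / 912.464496 = 33.505126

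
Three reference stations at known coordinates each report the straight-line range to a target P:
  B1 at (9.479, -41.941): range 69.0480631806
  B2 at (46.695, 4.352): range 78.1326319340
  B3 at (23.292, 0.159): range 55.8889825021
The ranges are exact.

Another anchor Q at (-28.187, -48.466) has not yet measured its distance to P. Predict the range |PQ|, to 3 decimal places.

62.646

eq1: (x − 9.479)² + (y + 41.941)² = 69.0480631806²
eq2: (x − 46.695)² + (y − 4.352)² = 78.1326319340²
eq3: (x − 23.292)² + (y − 0.159)² = 55.8889825021²
eq1−eq2, eq1−eq3 (x²,y² cancel):
  74.432·x + 92.586·y = -986.609137
  27.626·x + 84.200·y = 337.700287
det = 74.432·84.200 − 92.586·27.626 = 3709.393564
x = (-986.609137·84.200 − 92.586·337.700287) / 3709.393564 = -30.824124
y = (74.432·337.700287 − -986.609137·27.626) / 3709.393564 = 14.124080
|P − Q| = √((-30.824124 − -28.187)² + (14.124080 − -48.466)²) = 62.645611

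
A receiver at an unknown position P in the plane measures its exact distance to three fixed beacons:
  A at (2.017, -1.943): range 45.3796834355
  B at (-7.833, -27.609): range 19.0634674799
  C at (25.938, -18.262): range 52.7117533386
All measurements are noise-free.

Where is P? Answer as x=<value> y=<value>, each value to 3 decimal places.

x=-21.829 y=-40.553

eq1: (x − 2.017)² + (y + 1.943)² = 45.3796834355²
eq2: (x + 7.833)² + (y + 27.609)² = 19.0634674799²
eq3: (x − 25.938)² + (y + 18.262)² = 52.7117533386²
eq2−eq3, eq2−eq1 (x²,y² cancel):
  67.542·x + 18.694·y = -2232.445430
  19.700·x + 51.332·y = -2511.669108
det = 67.542·51.332 − 18.694·19.700 = 3098.794144
x = (-2232.445430·51.332 − 18.694·-2511.669108) / 3098.794144 = -21.828732
y = (67.542·-2511.669108 − -2232.445430·19.700) / 3098.794144 = -40.552542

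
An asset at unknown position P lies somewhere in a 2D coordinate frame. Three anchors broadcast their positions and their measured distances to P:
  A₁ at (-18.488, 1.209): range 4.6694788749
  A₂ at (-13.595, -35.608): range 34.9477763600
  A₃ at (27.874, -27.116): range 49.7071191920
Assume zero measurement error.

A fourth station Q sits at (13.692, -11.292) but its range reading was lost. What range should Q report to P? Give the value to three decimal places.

29.858

eq1: (x + 18.488)² + (y − 1.209)² = 4.6694788749²
eq2: (x + 13.595)² + (y + 35.608)² = 34.9477763600²
eq3: (x − 27.874)² + (y + 27.116)² = 49.7071191920²
eq1−eq3, eq1−eq2 (x²,y² cancel):
  92.724·x − 56.650·y = -1280.024158
  9.786·x − 73.634·y = -90.057176
det = 92.724·-73.634 − -56.650·9.786 = -6273.262116
x = (-1280.024158·-73.634 − -56.650·-90.057176) / -6273.262116 = -14.211356
y = (92.724·-90.057176 − -1280.024158·9.786) / -6273.262116 = -0.665659
|P − Q| = √((-14.211356 − 13.692)² + (-0.665659 − -11.292)²) = 29.858272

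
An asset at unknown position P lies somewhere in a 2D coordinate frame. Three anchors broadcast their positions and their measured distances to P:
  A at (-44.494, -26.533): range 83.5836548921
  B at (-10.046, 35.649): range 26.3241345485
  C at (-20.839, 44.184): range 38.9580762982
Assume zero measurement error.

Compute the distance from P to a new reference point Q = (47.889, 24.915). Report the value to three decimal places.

32.602

eq1: (x + 44.494)² + (y + 26.533)² = 83.5836548921²
eq2: (x + 10.046)² + (y − 35.649)² = 26.3241345485²
eq3: (x + 20.839)² + (y − 44.184)² = 38.9580762982²
eq1−eq2, eq1−eq3 (x²,y² cancel):
  68.896·x + 124.364·y = 4981.324497
  47.310·x + 141.434·y = 5171.269308
det = 68.896·141.434 − 124.364·47.310 = 3860.576024
x = (4981.324497·141.434 − 124.364·5171.269308) / 3860.576024 = 15.906671
y = (68.896·5171.269308 − 4981.324497·47.310) / 3860.576024 = 31.242309
|P − Q| = √((15.906671 − 47.889)² + (31.242309 − 24.915)²) = 32.602212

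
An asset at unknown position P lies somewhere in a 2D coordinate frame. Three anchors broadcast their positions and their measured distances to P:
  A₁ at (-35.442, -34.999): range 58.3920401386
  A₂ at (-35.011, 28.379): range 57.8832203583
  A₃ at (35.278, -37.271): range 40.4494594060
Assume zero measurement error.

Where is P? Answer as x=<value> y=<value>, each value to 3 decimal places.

x=13.516 y=-3.175

eq1: (x + 35.442)² + (y + 34.999)² = 58.3920401386²
eq2: (x + 35.011)² + (y − 28.379)² = 57.8832203583²
eq3: (x − 35.278)² + (y + 37.271)² = 40.4494594060²
eq2−eq3, eq2−eq1 (x²,y² cancel):
  140.578·x − 131.300·y = 2316.835396
  -0.862·x − 126.756·y = 390.764451
det = 140.578·-126.756 − -131.300·-0.862 = -17932.285568
x = (2316.835396·-126.756 − -131.300·390.764451) / -17932.285568 = 13.515590
y = (140.578·390.764451 − 2316.835396·-0.862) / -17932.285568 = -3.174721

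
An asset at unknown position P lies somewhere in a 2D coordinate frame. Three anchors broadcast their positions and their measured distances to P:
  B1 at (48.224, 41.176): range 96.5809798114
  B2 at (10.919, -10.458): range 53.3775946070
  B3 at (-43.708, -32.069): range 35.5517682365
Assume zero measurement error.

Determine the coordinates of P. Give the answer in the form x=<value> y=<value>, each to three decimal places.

x=-40.642 y=3.350

eq1: (x − 48.224)² + (y − 41.176)² = 96.5809798114²
eq2: (x − 10.919)² + (y + 10.458)² = 53.3775946070²
eq3: (x + 43.708)² + (y + 32.069)² = 35.5517682365²
eq3−eq1, eq3−eq2 (x²,y² cancel):
  183.864·x + 146.490·y = -6981.750310
  109.254·x + 43.222·y = -4295.455081
det = 183.864·43.222 − 146.490·109.254 = -8057.648652
x = (-6981.750310·43.222 − 146.490·-4295.455081) / -8057.648652 = -40.641633
y = (183.864·-4295.455081 − -6981.750310·109.254) / -8057.648652 = 3.350283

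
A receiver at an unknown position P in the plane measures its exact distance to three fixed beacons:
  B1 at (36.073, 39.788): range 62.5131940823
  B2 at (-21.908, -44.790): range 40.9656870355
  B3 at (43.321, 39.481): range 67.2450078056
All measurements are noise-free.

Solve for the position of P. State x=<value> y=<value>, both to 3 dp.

eq1: (x − 36.073)² + (y − 39.788)² = 62.5131940823²
eq2: (x + 21.908)² + (y + 44.790)² = 40.9656870355²
eq3: (x − 43.321)² + (y − 39.481)² = 67.2450078056²
eq3−eq1, eq3−eq2 (x²,y² cancel):
  -14.496·x + 0.614·y = 62.879511
  -130.458·x − 168.542·y = 1894.349722
det = -14.496·-168.542 − 0.614·-130.458 = 2523.286044
x = (62.879511·-168.542 − 0.614·1894.349722) / 2523.286044 = -4.660973
y = (-14.496·1894.349722 − 62.879511·-130.458) / 2523.286044 = -7.631857

x=-4.661 y=-7.632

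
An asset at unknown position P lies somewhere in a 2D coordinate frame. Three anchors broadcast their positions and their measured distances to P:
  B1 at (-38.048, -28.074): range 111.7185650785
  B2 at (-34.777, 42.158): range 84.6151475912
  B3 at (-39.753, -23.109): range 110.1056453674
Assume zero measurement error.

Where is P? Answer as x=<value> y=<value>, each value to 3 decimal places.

x=49.829 y=40.909

eq1: (x + 38.048)² + (y + 28.074)² = 111.7185650785²
eq2: (x + 34.777)² + (y − 42.158)² = 84.6151475912²
eq3: (x + 39.753)² + (y + 23.109)² = 110.1056453674²
eq3−eq2, eq3−eq1 (x²,y² cancel):
  9.952·x + 130.534·y = 5835.939743
  3.410·x − 9.930·y = -236.311751
det = 9.952·-9.930 − 130.534·3.410 = -543.944300
x = (5835.939743·-9.930 − 130.534·-236.311751) / -543.944300 = 49.828932
y = (9.952·-236.311751 − 5835.939743·3.410) / -543.944300 = 40.909205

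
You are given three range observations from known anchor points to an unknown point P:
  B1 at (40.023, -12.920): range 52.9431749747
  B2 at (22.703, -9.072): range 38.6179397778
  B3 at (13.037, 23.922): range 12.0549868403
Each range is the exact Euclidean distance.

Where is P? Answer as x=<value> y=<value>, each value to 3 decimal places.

eq1: (x − 40.023)² + (y + 12.920)² = 52.9431749747²
eq2: (x − 22.703)² + (y + 9.072)² = 38.6179397778²
eq3: (x − 13.037)² + (y − 23.922)² = 12.0549868403²
eq1−eq2, eq1−eq3 (x²,y² cancel):
  -34.640·x + 7.696·y = 140.594968
  -53.972·x + 73.684·y = 1631.115593
det = -34.640·73.684 − 7.696·-53.972 = -2137.045248
x = (140.594968·73.684 − 7.696·1631.115593) / -2137.045248 = 1.026401
y = (-34.640·1631.115593 − 140.594968·-53.972) / -2137.045248 = 22.888450

x=1.026 y=22.888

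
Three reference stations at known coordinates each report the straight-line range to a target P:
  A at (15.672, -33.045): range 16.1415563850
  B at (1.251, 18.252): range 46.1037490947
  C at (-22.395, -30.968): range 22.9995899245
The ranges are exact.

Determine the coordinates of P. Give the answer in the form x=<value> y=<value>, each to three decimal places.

eq1: (x − 15.672)² + (y + 33.045)² = 16.1415563850²
eq2: (x − 1.251)² + (y − 18.252)² = 46.1037490947²
eq3: (x + 22.395)² + (y + 30.968)² = 22.9995899245²
eq1−eq2, eq1−eq3 (x²,y² cancel):
  -28.842·x + 102.594·y = -2867.888942
  -76.134·x + 4.154·y = -145.461854
det = -28.842·4.154 − 102.594·-76.134 = 7691.081928
x = (-2867.888942·4.154 − 102.594·-145.461854) / 7691.081928 = 0.391402
y = (-28.842·-145.461854 − -2867.888942·-76.134) / 7691.081928 = -27.843735

x=0.391 y=-27.844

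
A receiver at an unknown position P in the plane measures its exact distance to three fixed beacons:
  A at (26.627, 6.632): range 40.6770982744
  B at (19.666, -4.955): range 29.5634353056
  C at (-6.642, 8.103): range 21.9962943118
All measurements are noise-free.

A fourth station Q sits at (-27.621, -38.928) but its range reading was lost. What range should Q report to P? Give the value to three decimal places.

eq1: (x − 26.627)² + (y − 6.632)² = 40.6770982744²
eq2: (x − 19.666)² + (y + 4.955)² = 29.5634353056²
eq3: (x + 6.642)² + (y − 8.103)² = 21.9962943118²
eq1−eq3, eq1−eq2 (x²,y² cancel):
  -66.538·x + 2.942·y = 527.583581
  -13.922·x − 23.174·y = 438.952645
det = -66.538·-23.174 − 2.942·-13.922 = 1582.910136
x = (527.583581·-23.174 − 2.942·438.952645) / 1582.910136 = -8.539727
y = (-66.538·438.952645 − 527.583581·-13.922) / 1582.910136 = -13.811278
|P − Q| = √((-8.539727 − -27.621)² + (-13.811278 − -38.928)²) = 31.542744

31.543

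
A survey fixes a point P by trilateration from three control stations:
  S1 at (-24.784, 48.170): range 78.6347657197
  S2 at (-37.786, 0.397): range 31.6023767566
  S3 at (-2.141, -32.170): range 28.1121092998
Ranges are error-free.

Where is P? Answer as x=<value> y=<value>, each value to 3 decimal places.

eq1: (x + 24.784)² + (y − 48.170)² = 78.6347657197²
eq2: (x + 37.786)² + (y − 0.397)² = 31.6023767566²
eq3: (x + 2.141)² + (y + 32.170)² = 28.1121092998²
eq1−eq2, eq1−eq3 (x²,y² cancel):
  -26.004·x − 95.546·y = 3678.060012
  45.286·x − 160.680·y = 3498.032916
det = -26.004·-160.680 − -95.546·45.286 = 8505.218876
x = (3678.060012·-160.680 − -95.546·3498.032916) / 8505.218876 = -30.189421
y = (-26.004·3498.032916 − 3678.060012·45.286) / 8505.218876 = -30.278759

x=-30.189 y=-30.279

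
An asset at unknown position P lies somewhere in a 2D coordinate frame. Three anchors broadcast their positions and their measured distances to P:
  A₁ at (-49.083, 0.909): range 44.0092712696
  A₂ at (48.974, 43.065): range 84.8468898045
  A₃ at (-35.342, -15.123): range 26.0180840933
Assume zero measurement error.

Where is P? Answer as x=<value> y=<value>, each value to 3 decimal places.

eq1: (x + 49.083)² + (y − 0.909)² = 44.0092712696²
eq2: (x − 48.974)² + (y − 43.065)² = 84.8468898045²
eq3: (x + 35.342)² + (y + 15.123)² = 26.0180840933²
eq1−eq3, eq1−eq2 (x²,y² cancel):
  27.482·x − 32.064·y = 327.670181
  196.114·x + 84.312·y = -3419.099021
det = 27.482·84.312 − -32.064·196.114 = 8605.261680
x = (327.670181·84.312 − -32.064·-3419.099021) / 8605.261680 = -9.529456
y = (27.482·-3419.099021 − 327.670181·196.114) / 8605.261680 = -18.386935

x=-9.529 y=-18.387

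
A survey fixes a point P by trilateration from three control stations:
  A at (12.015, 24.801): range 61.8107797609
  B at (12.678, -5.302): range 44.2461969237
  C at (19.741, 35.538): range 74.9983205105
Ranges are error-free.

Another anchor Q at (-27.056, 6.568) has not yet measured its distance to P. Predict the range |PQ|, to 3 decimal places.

28.679

eq1: (x − 12.015)² + (y − 24.801)² = 61.8107797609²
eq2: (x − 12.678)² + (y + 5.302)² = 44.2461969237²
eq3: (x − 19.741)² + (y − 35.538)² = 74.9983205105²
eq3−eq2, eq3−eq1 (x²,y² cancel):
  -14.126·x − 81.680·y = 2203.208500
  -15.452·x − 21.474·y = 910.968886
det = -14.126·-21.474 − -81.680·-15.452 = -958.777636
x = (2203.208500·-21.474 − -81.680·910.968886) / -958.777636 = -28.261234
y = (-14.126·910.968886 − 2203.208500·-15.452) / -958.777636 = -22.086071
|P − Q| = √((-28.261234 − -27.056)² + (-22.086071 − 6.568)²) = 28.679407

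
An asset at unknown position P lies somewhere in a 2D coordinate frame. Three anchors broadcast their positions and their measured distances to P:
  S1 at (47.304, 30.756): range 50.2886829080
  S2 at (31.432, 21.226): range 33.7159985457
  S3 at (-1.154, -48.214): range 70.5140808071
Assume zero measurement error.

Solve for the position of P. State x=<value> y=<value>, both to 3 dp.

eq1: (x − 47.304)² + (y − 30.756)² = 50.2886829080²
eq2: (x − 31.432)² + (y − 21.226)² = 33.7159985457²
eq3: (x + 1.154)² + (y + 48.214)² = 70.5140808071²
eq3−eq2, eq3−eq1 (x²,y² cancel):
  65.172·x + 138.880·y = 2948.059222
  96.916·x + 157.940·y = 3300.962403
det = 65.172·157.940 − 138.880·96.916 = -3166.428400
x = (2948.059222·157.940 − 138.880·3300.962403) / -3166.428400 = -2.267165
y = (65.172·3300.962403 − 2948.059222·96.916) / -3166.428400 = 22.291294

x=-2.267 y=22.291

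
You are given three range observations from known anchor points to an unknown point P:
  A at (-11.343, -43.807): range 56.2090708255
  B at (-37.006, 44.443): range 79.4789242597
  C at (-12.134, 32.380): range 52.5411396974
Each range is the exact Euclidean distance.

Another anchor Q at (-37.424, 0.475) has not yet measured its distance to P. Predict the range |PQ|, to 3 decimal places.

64.488

eq1: (x + 11.343)² + (y + 43.807)² = 56.2090708255²
eq2: (x + 37.006)² + (y − 44.443)² = 79.4789242597²
eq3: (x + 12.134)² + (y − 32.380)² = 52.5411396974²
eq3−eq1, eq3−eq2 (x²,y² cancel):
  1.582·x − 152.374·y = 453.130260
  -49.744·x + 24.126·y = -1407.402112
det = 1.582·24.126 − -152.374·-49.744 = -7541.524924
x = (453.130260·24.126 − -152.374·-1407.402112) / -7541.524924 = 26.986488
y = (1.582·-1407.402112 − 453.130260·-49.744) / -7541.524924 = -2.693620
|P − Q| = √((26.986488 − -37.424)² + (-2.693620 − 0.475)²) = 64.488379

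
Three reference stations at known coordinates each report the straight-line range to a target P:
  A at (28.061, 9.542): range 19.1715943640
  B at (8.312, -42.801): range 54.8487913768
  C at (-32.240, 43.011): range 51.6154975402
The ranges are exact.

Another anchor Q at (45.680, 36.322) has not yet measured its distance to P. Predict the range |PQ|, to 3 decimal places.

eq1: (x − 28.061)² + (y − 9.542)² = 19.1715943640²
eq2: (x − 8.312)² + (y + 42.801)² = 54.8487913768²
eq3: (x + 32.240)² + (y − 43.011)² = 51.6154975402²
eq2−eq1, eq2−eq3 (x²,y² cancel):
  39.498·x + 104.686·y = 1618.294425
  -81.104·x + 171.624·y = 1332.579105
det = 39.498·171.624 − 104.686·-81.104 = 15269.258096
x = (1618.294425·171.624 − 104.686·1332.579105) / 15269.258096 = 9.053209
y = (39.498·1332.579105 − 1618.294425·-81.104) / 15269.258096 = 12.042783
|P − Q| = √((9.053209 − 45.680)² + (12.042783 − 36.322)²) = 43.943170

43.943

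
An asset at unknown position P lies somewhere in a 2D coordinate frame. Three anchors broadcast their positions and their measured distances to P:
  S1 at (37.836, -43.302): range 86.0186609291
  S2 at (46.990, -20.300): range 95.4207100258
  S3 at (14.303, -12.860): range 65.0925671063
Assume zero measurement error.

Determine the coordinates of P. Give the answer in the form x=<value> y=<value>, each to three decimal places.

x=-47.572 y=-33.072

eq1: (x − 37.836)² + (y + 43.302)² = 86.0186609291²
eq2: (x − 46.990)² + (y + 20.300)² = 95.4207100258²
eq3: (x − 14.303)² + (y + 12.860)² = 65.0925671063²
eq3−eq2, eq3−eq1 (x²,y² cancel):
  65.374·x − 14.880·y = -2617.874918
  47.066·x − 60.884·y = -225.497045
det = 65.374·-60.884 − -14.880·47.066 = -3279.888536
x = (-2617.874918·-60.884 − -14.880·-225.497045) / -3279.888536 = -47.572135
y = (65.374·-225.497045 − -2617.874918·47.066) / -3279.888536 = -33.071629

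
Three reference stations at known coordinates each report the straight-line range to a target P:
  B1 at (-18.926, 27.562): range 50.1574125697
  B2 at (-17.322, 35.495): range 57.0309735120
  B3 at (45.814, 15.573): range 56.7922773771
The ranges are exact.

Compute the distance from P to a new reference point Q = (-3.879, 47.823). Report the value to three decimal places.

eq1: (x + 18.926)² + (y − 27.562)² = 50.1574125697²
eq2: (x + 17.322)² + (y − 35.495)² = 57.0309735120²
eq3: (x − 45.814)² + (y − 15.573)² = 56.7922773771²
eq2−eq1, eq2−eq3 (x²,y² cancel):
  -3.208·x − 15.866·y = 294.676515
  126.272·x − 39.844·y = 808.663386
det = -3.208·-39.844 − -15.866·126.272 = 2131.251104
x = (294.676515·-39.844 − -15.866·808.663386) / 2131.251104 = 0.511044
y = (-3.208·808.663386 − 294.676515·126.272) / 2131.251104 = -18.676159
|P − Q| = √((0.511044 − -3.879)² + (-18.676159 − 47.823)²) = 66.643909

66.644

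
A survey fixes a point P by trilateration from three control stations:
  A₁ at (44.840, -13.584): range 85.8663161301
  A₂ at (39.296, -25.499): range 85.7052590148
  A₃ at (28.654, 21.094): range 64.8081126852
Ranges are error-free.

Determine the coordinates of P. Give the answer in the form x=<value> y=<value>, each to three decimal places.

eq1: (x − 44.840)² + (y + 13.584)² = 85.8663161301²
eq2: (x − 39.296)² + (y + 25.499)² = 85.7052590148²
eq3: (x − 28.654)² + (y − 21.094)² = 64.8081126852²
eq1−eq2, eq1−eq3 (x²,y² cancel):
  -11.088·x − 23.830·y = 26.856784
  -32.372·x + 69.356·y = 2243.790672
det = -11.088·69.356 − -23.830·-32.372 = -1540.444088
x = (26.856784·69.356 − -23.830·2243.790672) / -1540.444088 = -35.919649
y = (-11.088·2243.790672 − 26.856784·-32.372) / -1540.444088 = 15.586248

x=-35.920 y=15.586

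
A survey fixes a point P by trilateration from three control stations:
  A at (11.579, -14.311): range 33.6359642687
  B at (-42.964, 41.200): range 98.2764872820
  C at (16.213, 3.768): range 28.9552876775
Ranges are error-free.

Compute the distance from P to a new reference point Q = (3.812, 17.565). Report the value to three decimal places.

eq1: (x − 11.579)² + (y + 14.311)² = 33.6359642687²
eq2: (x + 42.964)² + (y − 41.200)² = 98.2764872820²
eq3: (x − 16.213)² + (y − 3.768)² = 28.9552876775²
eq3−eq1, eq3−eq2 (x²,y² cancel):
  -9.268·x − 36.158·y = -231.150639
  -118.354·x + 74.864·y = -5553.573165
det = -9.268·74.864 − -36.158·-118.354 = -4973.283484
x = (-231.150639·74.864 − -36.158·-5553.573165) / -4973.283484 = 43.856531
y = (-9.268·-5553.573165 − -231.150639·-118.354) / -4973.283484 = -4.848490
|P − Q| = √((43.856531 − 3.812)² + (-4.848490 − 17.565)²) = 45.890402

45.890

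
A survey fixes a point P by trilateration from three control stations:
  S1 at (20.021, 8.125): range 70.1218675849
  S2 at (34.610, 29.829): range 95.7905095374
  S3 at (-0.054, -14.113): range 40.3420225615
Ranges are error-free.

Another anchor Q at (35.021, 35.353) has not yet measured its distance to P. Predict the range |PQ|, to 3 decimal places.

eq1: (x − 20.021)² + (y − 8.125)² = 70.1218675849²
eq2: (x − 34.610)² + (y − 29.829)² = 95.7905095374²
eq3: (x + 0.054)² + (y + 14.113)² = 40.3420225615²
eq1−eq2, eq1−eq3 (x²,y² cancel):
  29.178·x + 43.408·y = -2637.980129
  -40.150·x − 44.476·y = 3021.921148
det = 29.178·-44.476 − 43.408·-40.150 = 445.110472
x = (-2637.980129·-44.476 − 43.408·3021.921148) / 445.110472 = -31.113060
y = (29.178·3021.921148 − -2637.980129·-40.150) / 445.110472 = -39.858166
|P − Q| = √((-31.113060 − 35.021)² + (-39.858166 − 35.353)²) = 100.152051

100.152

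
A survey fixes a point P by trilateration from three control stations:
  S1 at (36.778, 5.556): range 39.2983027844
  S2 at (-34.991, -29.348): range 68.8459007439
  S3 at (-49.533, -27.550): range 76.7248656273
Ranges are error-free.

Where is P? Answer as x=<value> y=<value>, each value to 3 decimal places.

eq1: (x − 36.778)² + (y − 5.556)² = 39.2983027844²
eq2: (x + 34.991)² + (y + 29.348)² = 68.8459007439²
eq3: (x + 49.533)² + (y + 27.550)² = 76.7248656273²
eq1−eq3, eq1−eq2 (x²,y² cancel):
  -172.622·x − 66.212·y = -2513.318235
  -143.538·x − 69.808·y = -2493.216682
det = -172.622·-69.808 − -66.212·-143.538 = 2546.458520
x = (-2513.318235·-69.808 − -66.212·-2493.216682) / 2546.458520 = 4.071873
y = (-172.622·-2493.216682 − -2513.318235·-143.538) / 2546.458520 = 27.342828

x=4.072 y=27.343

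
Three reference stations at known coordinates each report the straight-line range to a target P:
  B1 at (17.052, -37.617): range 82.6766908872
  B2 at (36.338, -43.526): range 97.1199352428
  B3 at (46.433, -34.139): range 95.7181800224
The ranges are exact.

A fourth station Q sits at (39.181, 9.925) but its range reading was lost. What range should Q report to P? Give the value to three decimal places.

62.393

eq1: (x − 17.052)² + (y + 37.617)² = 82.6766908872²
eq2: (x − 36.338)² + (y + 43.526)² = 97.1199352428²
eq3: (x − 46.433)² + (y + 34.139)² = 95.7181800224²
eq1−eq2, eq1−eq3 (x²,y² cancel):
  38.572·x − 11.818·y = -1087.693079
  58.762·x + 6.956·y = -710.849354
det = 38.572·6.956 − -11.818·58.762 = 962.756148
x = (-1087.693079·6.956 − -11.818·-710.849354) / 962.756148 = -16.584481
y = (38.572·-710.849354 − -1087.693079·58.762) / 962.756148 = 37.907979
|P − Q| = √((-16.584481 − 39.181)² + (37.907979 − 9.925)²) = 62.392595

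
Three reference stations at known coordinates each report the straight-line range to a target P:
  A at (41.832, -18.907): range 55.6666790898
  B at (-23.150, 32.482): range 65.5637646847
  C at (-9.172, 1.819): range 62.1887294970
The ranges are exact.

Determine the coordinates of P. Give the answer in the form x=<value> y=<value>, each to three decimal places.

x=42.274 y=36.758

eq1: (x − 41.832)² + (y + 18.907)² = 55.6666790898²
eq2: (x + 23.150)² + (y − 32.482)² = 65.5637646847²
eq3: (x + 9.172)² + (y − 1.819)² = 62.1887294970²
eq3−eq1, eq3−eq2 (x²,y² cancel):
  102.008·x − 41.452·y = 2788.615444
  -27.956·x + 61.326·y = 1072.399316
det = 102.008·61.326 − -41.452·-27.956 = 5096.910496
x = (2788.615444·61.326 − -41.452·1072.399316) / 5096.910496 = 42.274183
y = (102.008·1072.399316 − 2788.615444·-27.956) / 5096.910496 = 36.757923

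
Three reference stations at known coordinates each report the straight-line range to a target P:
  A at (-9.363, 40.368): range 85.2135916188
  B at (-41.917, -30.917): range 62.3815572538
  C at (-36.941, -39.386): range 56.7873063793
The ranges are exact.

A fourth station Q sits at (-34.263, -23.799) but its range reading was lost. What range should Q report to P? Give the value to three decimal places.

eq1: (x + 9.363)² + (y − 40.368)² = 85.2135916188²
eq2: (x + 41.917)² + (y + 30.917)² = 62.3815572538²
eq3: (x + 36.941)² + (y + 39.386)² = 56.7873063793²
eq2−eq1, eq2−eq3 (x²,y² cancel):
  65.108·x + 142.570·y = -4365.552096
  9.952·x − 16.938·y = 869.659219
det = 65.108·-16.938 − 142.570·9.952 = -2521.655944
x = (-4365.552096·-16.938 − 142.570·869.659219) / -2521.655944 = 19.845528
y = (65.108·869.659219 − -4365.552096·9.952) / -2521.655944 = -39.683347
|P − Q| = √((19.845528 − -34.263)² + (-39.683347 − -23.799)²) = 56.391890

56.392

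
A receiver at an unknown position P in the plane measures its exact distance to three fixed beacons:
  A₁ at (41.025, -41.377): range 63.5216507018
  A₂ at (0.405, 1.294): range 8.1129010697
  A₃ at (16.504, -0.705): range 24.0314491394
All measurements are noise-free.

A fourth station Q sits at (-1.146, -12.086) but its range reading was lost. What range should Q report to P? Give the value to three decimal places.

eq1: (x − 41.025)² + (y + 41.377)² = 63.5216507018²
eq2: (x − 0.405)² + (y − 1.294)² = 8.1129010697²
eq3: (x − 16.504)² + (y + 0.705)² = 24.0314491394²
eq1−eq2, eq1−eq3 (x²,y² cancel):
  -81.240·x + 85.342·y = 575.912651
  -49.042·x + 81.344·y = 335.261847
det = -81.240·81.344 − 85.342·-49.042 = -2423.044196
x = (575.912651·81.344 − 85.342·335.261847) / -2423.044196 = -7.525708
y = (-81.240·335.261847 − 575.912651·-49.042) / -2423.044196 = -0.415690
|P − Q| = √((-7.525708 − -1.146)² + (-0.415690 − -12.086)²) = 13.300256

13.300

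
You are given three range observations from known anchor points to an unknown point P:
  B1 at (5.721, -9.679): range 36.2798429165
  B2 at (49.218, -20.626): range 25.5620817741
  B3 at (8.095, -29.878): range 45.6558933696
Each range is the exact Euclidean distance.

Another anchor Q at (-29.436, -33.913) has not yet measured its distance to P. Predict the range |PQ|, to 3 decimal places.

78.398

eq1: (x − 5.721)² + (y + 9.679)² = 36.2798429165²
eq2: (x − 49.218)² + (y + 20.626)² = 25.5620817741²
eq3: (x − 8.095)² + (y + 29.878)² = 45.6558933696²
eq2−eq3, eq2−eq1 (x²,y² cancel):
  -82.246·x − 18.504·y = -3320.660066
  -86.994·x + 21.894·y = -3384.237495
det = -82.246·21.894 − -18.504·-86.994 = -3410.430900
x = (-3320.660066·21.894 − -18.504·-3384.237495) / -3410.430900 = 39.679579
y = (-82.246·-3384.237495 − -3320.660066·-86.994) / -3410.430900 = 3.089787
|P − Q| = √((39.679579 − -29.436)² + (3.089787 − -33.913)²) = 78.397509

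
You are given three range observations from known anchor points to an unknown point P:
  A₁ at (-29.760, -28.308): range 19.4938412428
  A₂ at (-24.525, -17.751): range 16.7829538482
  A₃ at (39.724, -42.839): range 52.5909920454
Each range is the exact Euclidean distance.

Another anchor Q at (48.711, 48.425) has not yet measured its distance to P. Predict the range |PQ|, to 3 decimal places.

95.556

eq1: (x + 29.760)² + (y + 28.308)² = 19.4938412428²
eq2: (x + 24.525)² + (y + 17.751)² = 16.7829538482²
eq3: (x − 39.724)² + (y + 42.839)² = 52.5909920454²
eq2−eq1, eq2−eq3 (x²,y² cancel):
  -10.470·x − 21.114·y = 672.084531
  128.498·x − 50.176·y = 12.457567
det = -10.470·-50.176 − -21.114·128.498 = 3238.449492
x = (672.084531·-50.176 − -21.114·12.457567) / 3238.449492 = -10.331946
y = (-10.470·12.457567 − 672.084531·128.498) / 3238.449492 = -26.707827
|P − Q| = √((-10.331946 − 48.711)² + (-26.707827 − 48.425)²) = 95.556324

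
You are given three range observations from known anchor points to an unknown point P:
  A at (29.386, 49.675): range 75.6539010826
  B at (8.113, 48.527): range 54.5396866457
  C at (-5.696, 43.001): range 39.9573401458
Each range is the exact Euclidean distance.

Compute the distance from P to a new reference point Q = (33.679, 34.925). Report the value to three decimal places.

78.922

eq1: (x − 29.386)² + (y − 49.675)² = 75.6539010826²
eq2: (x − 8.113)² + (y − 48.527)² = 54.5396866457²
eq3: (x + 5.696)² + (y − 43.001)² = 39.9573401458²
eq2−eq3, eq2−eq1 (x²,y² cancel):
  -27.618·x − 11.052·y = 838.828307
  42.546·x + 2.296·y = -1838.483207
det = -27.618·2.296 − -11.052·42.546 = 406.807464
x = (838.828307·2.296 − -11.052·-1838.483207) / 406.807464 = -45.212953
y = (-27.618·-1838.483207 − 838.828307·42.546) / 406.807464 = 37.084964
|P − Q| = √((-45.212953 − 33.679)² + (37.084964 − 34.925)²) = 78.921516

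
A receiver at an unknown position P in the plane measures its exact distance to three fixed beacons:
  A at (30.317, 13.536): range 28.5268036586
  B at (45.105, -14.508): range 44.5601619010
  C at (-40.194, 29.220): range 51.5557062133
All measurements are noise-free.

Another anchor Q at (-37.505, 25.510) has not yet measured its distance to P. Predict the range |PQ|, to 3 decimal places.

eq1: (x − 30.317)² + (y − 13.536)² = 28.5268036586²
eq2: (x − 45.105)² + (y + 14.508)² = 44.5601619010²
eq3: (x + 40.194)² + (y − 29.220)² = 51.5557062133²
eq3−eq1, eq3−eq2 (x²,y² cancel):
  141.022·x − 31.368·y = 477.190065
  170.598·x − 87.456·y = 447.959868
det = 141.022·-87.456 − -31.368·170.598 = -6981.901968
x = (477.190065·-87.456 − -31.368·447.959868) / -6981.901968 = 3.964755
y = (141.022·447.959868 − 477.190065·170.598) / -6981.901968 = 2.611820
|P − Q| = √((3.964755 − -37.505)² + (2.611820 − 25.510)²) = 47.371586

47.372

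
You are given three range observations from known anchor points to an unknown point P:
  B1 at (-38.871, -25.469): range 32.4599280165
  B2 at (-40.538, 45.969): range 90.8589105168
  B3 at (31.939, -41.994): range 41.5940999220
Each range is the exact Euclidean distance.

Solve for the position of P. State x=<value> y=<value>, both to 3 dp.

eq1: (x + 38.871)² + (y + 25.469)² = 32.4599280165²
eq2: (x + 40.538)² + (y − 45.969)² = 90.8589105168²
eq3: (x − 31.939)² + (y + 41.994)² = 41.5940999220²
eq3−eq1, eq3−eq2 (x²,y² cancel):
  -141.620·x + 33.050·y = 52.451066
  -144.954·x + 175.926·y = -5552.389824
det = -141.620·175.926 − 33.050·-144.954 = -20123.910420
x = (52.451066·175.926 − 33.050·-5552.389824) / -20123.910420 = -9.577363
y = (-141.620·-5552.389824 − 52.451066·-144.954) / -20123.910420 = -39.452195

x=-9.577 y=-39.452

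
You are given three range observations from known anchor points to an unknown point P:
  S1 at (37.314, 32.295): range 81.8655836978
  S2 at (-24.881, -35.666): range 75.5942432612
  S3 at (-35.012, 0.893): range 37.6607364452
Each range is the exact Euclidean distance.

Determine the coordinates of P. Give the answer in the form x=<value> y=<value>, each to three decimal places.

x=-44.394 y=37.366

eq1: (x − 37.314)² + (y − 32.295)² = 81.8655836978²
eq2: (x + 24.881)² + (y + 35.666)² = 75.5942432612²
eq3: (x + 35.012)² + (y − 0.893)² = 37.6607364452²
eq3−eq1, eq3−eq2 (x²,y² cancel):
  144.652·x + 62.804·y = -4074.978697
  20.262·x − 73.118·y = -3631.668421
det = 144.652·-73.118 − 62.804·20.262 = -11849.199584
x = (-4074.978697·-73.118 − 62.804·-3631.668421) / -11849.199584 = -44.394357
y = (144.652·-3631.668421 − -4074.978697·20.262) / -11849.199584 = 37.366311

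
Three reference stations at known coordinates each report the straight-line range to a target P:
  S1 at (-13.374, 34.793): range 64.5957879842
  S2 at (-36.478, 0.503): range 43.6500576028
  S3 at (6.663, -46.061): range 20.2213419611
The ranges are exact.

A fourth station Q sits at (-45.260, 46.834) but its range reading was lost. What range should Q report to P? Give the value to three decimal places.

eq1: (x + 13.374)² + (y − 34.793)² = 64.5957879842²
eq2: (x + 36.478)² + (y − 0.503)² = 43.6500576028²
eq3: (x − 6.663)² + (y + 46.061)² = 20.2213419611²
eq1−eq3, eq1−eq2 (x²,y² cancel):
  40.074·x − 161.708·y = 4540.307720
  -46.208·x − 68.580·y = 2208.769065
det = 40.074·-68.580 − -161.708·-46.208 = -10220.478184
x = (4540.307720·-68.580 − -161.708·2208.769065) / -10220.478184 = -4.481329
y = (40.074·2208.769065 − 4540.307720·-46.208) / -10220.478184 = -29.187749
|P − Q| = √((-4.481329 − -45.260)² + (-29.187749 − 46.834)²) = 86.268223

86.268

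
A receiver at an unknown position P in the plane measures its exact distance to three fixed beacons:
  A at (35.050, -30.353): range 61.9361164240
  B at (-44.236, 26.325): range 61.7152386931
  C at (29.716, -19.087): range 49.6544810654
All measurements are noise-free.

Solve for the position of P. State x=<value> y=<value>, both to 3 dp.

eq1: (x − 35.050)² + (y + 30.353)² = 61.9361164240²
eq2: (x + 44.236)² + (y − 26.325)² = 61.7152386931²
eq3: (x − 29.716)² + (y + 19.087)² = 49.6544810654²
eq1−eq3, eq1−eq2 (x²,y² cancel):
  -10.668·x + 22.532·y = 468.062144
  -158.572·x + 113.356·y = 527.334043
det = -10.668·113.356 − 22.532·-158.572 = 2363.662496
x = (468.062144·113.356 − 22.532·527.334043) / 2363.662496 = 17.420322
y = (-10.668·527.334043 − 468.062144·-158.572) / 2363.662496 = 29.021043

x=17.420 y=29.021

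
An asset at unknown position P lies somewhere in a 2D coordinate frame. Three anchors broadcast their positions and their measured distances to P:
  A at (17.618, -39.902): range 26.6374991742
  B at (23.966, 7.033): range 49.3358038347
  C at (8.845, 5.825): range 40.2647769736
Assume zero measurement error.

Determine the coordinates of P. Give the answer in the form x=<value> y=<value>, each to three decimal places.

x=-7.481 y=-30.981

eq1: (x − 17.618)² + (y + 39.902)² = 26.6374991742²
eq2: (x − 23.966)² + (y − 7.033)² = 49.3358038347²
eq3: (x − 8.845)² + (y − 5.825)² = 40.2647769736²
eq1−eq3, eq1−eq2 (x²,y² cancel):
  -17.546·x + 91.454·y = -2702.094780
  12.696·x + 93.870·y = -3003.196461
det = -17.546·93.870 − 91.454·12.696 = -2808.143004
x = (-2702.094780·93.870 − 91.454·-3003.196461) / -2808.143004 = -7.481347
y = (-17.546·-3003.196461 − -2702.094780·12.696) / -2808.143004 = -30.981286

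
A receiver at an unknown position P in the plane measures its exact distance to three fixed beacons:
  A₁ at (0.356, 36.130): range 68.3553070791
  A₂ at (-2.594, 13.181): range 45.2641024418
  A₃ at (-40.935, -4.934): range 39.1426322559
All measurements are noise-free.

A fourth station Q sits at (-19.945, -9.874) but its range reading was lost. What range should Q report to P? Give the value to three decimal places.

eq1: (x − 0.356)² + (y − 36.130)² = 68.3553070791²
eq2: (x + 2.594)² + (y − 13.181)² = 45.2641024418²
eq3: (x + 40.935)² + (y + 4.934)² = 39.1426322559²
eq3−eq2, eq3−eq1 (x²,y² cancel):
  76.682·x + 36.230·y = -2036.244294
  82.582·x + 82.128·y = -3534.817291
det = 76.682·82.128 − 36.230·82.582 = 3305.793436
x = (-2036.244294·82.128 − 36.230·-3534.817291) / 3305.793436 = -11.847758
y = (76.682·-3534.817291 − -2036.244294·82.582) / 3305.793436 = -31.127091
|P − Q| = √((-11.847758 − -19.945)² + (-31.127091 − -9.874)²) = 22.743333

22.743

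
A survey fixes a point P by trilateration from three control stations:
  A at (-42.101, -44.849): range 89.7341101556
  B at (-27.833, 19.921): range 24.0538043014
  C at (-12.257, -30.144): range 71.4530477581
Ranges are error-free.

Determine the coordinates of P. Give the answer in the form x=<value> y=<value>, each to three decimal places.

x=-16.576 y=41.178

eq1: (x + 42.101)² + (y + 44.849)² = 89.7341101556²
eq2: (x + 27.833)² + (y − 19.921)² = 24.0538043014²
eq3: (x + 12.257)² + (y + 30.144)² = 71.4530477581²
eq1−eq3, eq1−eq2 (x²,y² cancel):
  59.688·x + 29.410·y = 221.640274
  28.536·x + 129.540·y = 4861.220152
det = 59.688·129.540 − 29.410·28.536 = 6892.739760
x = (221.640274·129.540 − 29.410·4861.220152) / 6892.739760 = -16.576457
y = (59.688·4861.220152 − 221.640274·28.536) / 6892.739760 = 41.178369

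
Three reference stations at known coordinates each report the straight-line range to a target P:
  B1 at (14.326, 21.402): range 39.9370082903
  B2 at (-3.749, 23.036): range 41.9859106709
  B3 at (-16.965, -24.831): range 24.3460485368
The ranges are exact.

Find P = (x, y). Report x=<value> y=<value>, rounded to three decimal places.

x=6.321 y=-17.724

eq1: (x − 14.326)² + (y − 21.402)² = 39.9370082903²
eq2: (x + 3.749)² + (y − 23.036)² = 41.9859106709²
eq3: (x + 16.965)² + (y + 24.831)² = 24.3460485368²
eq1−eq3, eq1−eq2 (x²,y² cancel):
  -62.582·x − 92.466·y = 1243.344458
  -36.150·x + 3.268·y = -286.419647
det = -62.582·3.268 − -92.466·-36.150 = -3547.163876
x = (1243.344458·3.268 − -92.466·-286.419647) / -3547.163876 = 6.320776
y = (-62.582·-286.419647 − 1243.344458·-36.150) / -3547.163876 = -17.724475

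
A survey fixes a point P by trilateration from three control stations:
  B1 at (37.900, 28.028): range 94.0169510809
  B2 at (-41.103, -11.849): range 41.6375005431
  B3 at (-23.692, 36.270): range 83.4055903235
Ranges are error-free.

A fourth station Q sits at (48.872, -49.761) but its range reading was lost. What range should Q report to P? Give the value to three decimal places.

67.698

eq1: (x − 37.900)² + (y − 28.028)² = 94.0169510809²
eq2: (x + 41.103)² + (y + 11.849)² = 41.6375005431²
eq3: (x + 23.692)² + (y − 36.270)² = 83.4055903235²
eq2−eq3, eq2−eq1 (x²,y² cancel):
  34.822·x + 96.238·y = -5175.842692
  158.006·x + 79.754·y = -6713.382265
det = 34.822·79.754 − 96.238·158.006 = -12428.987640
x = (-5175.842692·79.754 − 96.238·-6713.382265) / -12428.987640 = -18.769696
y = (34.822·-6713.382265 − -5175.842692·158.006) / -12428.987640 = -46.990215
|P − Q| = √((-18.769696 − 48.872)² + (-46.990215 − -49.761)²) = 67.698422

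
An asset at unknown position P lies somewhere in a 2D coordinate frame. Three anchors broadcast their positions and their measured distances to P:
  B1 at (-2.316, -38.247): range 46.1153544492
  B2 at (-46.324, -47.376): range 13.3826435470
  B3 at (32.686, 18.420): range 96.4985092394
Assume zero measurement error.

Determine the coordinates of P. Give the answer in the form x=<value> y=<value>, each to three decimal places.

x=-48.247 y=-34.132

eq1: (x + 2.316)² + (y + 38.247)² = 46.1153544492²
eq2: (x + 46.324)² + (y + 47.376)² = 13.3826435470²
eq3: (x − 32.686)² + (y − 18.420)² = 96.4985092394²
eq2−eq1, eq2−eq3 (x²,y² cancel):
  88.016·x + 18.258·y = -4869.732255
  158.020·x + 131.592·y = -12115.594493
det = 88.016·131.592 − 18.258·158.020 = 8697.072312
x = (-4869.732255·131.592 − 18.258·-12115.594493) / 8697.072312 = -48.247418
y = (88.016·-12115.594493 − -4869.732255·158.020) / 8697.072312 = -34.132299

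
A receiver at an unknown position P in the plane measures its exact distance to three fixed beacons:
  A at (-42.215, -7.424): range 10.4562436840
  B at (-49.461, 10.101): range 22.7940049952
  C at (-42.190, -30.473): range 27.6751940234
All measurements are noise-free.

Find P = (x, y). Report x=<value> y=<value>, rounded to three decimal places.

x=-32.121 y=-4.694

eq1: (x + 42.215)² + (y + 7.424)² = 10.4562436840²
eq2: (x + 49.461)² + (y − 10.101)² = 22.7940049952²
eq3: (x + 42.190)² + (y + 30.473)² = 27.6751940234²
eq1−eq2, eq1−eq3 (x²,y² cancel):
  -14.492·x + 35.050·y = 300.965089
  0.050·x − 46.098·y = 214.794496
det = -14.492·-46.098 − 35.050·0.050 = 666.299716
x = (300.965089·-46.098 − 35.050·214.794496) / 666.299716 = -32.121334
y = (-14.492·214.794496 − 300.965089·0.050) / 666.299716 = -4.694359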